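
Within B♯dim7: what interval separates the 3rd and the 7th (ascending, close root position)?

The chord tones of B♯dim7 are B♯-D♯-F♯-A.
The 3rd is D♯ and the 7th is A.
5 letter names make it a fifth; at 6 semitones (a half step narrower than perfect) the quality is diminished.

diminished fifth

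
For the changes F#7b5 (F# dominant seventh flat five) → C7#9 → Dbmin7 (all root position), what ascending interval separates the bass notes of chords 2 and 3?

The roots are C and Db.
From C to Db: 1 semitone over a second = minor.

minor 2nd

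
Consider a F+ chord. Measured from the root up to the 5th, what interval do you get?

The chord tones of Faug are F, A, C♯.
That puts F below C♯.
From F to C♯: 8 semitones over a fifth = augmented.

augmented fifth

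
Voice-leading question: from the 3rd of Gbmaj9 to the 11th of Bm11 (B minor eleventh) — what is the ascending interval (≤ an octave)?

augmented fourth

The 3rd of Gbmaj9 is Bb; the 11th of Bm11 (B minor eleventh) is E.
From Bb to E: 6 semitones over a fourth = augmented.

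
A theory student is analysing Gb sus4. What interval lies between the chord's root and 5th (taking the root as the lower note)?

The chord tones of Gbsus4 (Gb sus4) are Gb, Cb, Db.
So we need the interval from Gb up to Db.
Gb up to Db spans 5 letter names and 7 semitones — a perfect fifth.

perfect 5th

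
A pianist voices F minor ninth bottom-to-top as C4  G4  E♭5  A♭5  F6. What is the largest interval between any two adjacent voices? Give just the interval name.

Adjacent intervals: C4→G4 = perfect fifth; G4→E♭5 = minor sixth; E♭5→A♭5 = perfect fourth; A♭5→F6 = major sixth.
The largest is A♭5 to F6, a major sixth (9 semitones).

M6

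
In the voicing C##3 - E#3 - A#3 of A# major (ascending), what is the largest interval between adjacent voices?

Adjacent intervals: C##3→E#3 = minor third; E#3→A#3 = perfect fourth.
The largest is E#3 to A#3, a perfect fourth (5 semitones).

perfect fourth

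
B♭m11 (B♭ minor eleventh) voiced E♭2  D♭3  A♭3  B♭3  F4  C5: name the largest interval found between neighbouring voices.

minor 7th

Adjacent intervals: E♭2→D♭3 = minor seventh; D♭3→A♭3 = perfect fifth; A♭3→B♭3 = major second; B♭3→F4 = perfect fifth; F4→C5 = perfect fifth.
The largest is E♭2 to D♭3, a minor seventh (10 semitones).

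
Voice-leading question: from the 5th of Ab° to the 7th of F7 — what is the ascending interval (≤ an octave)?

augmented unison

The 5th of Ab° is Ebb; the 7th of F7 is Eb.
Ebb up to Eb is 1 semitone, a half step wider than a perfect unison, so the interval is augmented.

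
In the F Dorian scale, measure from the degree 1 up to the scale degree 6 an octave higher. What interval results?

F dorian: F G Ab Bb C D Eb.
So we need the interval from F up to D.
Counting 13 letters and 21 half steps from F gives a major thirteenth.

major thirteenth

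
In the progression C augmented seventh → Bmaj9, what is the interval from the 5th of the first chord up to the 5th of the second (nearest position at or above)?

C augmented seventh has G♯ as its 5th, and Bmaj9 has F♯ as its 5th.
From G♯ to F♯: 10 semitones over a seventh = minor.

minor 7th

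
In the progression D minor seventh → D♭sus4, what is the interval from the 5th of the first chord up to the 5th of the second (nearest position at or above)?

diminished 8th

D minor seventh has A as its 5th, and D♭sus4 has A♭ as its 5th.
From A to A♭: 11 semitones over an octave = diminished.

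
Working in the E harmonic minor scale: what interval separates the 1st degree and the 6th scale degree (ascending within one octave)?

The scale runs E F# G A B C D#.
That puts E below C.
From E to C: 8 semitones over a sixth = minor.

minor sixth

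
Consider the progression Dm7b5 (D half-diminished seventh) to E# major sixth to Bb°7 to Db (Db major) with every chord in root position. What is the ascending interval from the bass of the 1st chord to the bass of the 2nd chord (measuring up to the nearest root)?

The roots are D and E#.
From D to E#: 3 semitones over a second = augmented.

augmented second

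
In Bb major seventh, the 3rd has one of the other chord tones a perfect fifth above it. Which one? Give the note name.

Spelling the chord: Bb-D-F-A.
The 3rd is D. A perfect fifth above D is A.
A is the chord's 7th.

A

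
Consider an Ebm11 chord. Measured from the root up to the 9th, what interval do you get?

major 9th

Spelling the chord: Eb-Gb-Bb-Db-F-Ab.
That puts Eb below F.
Counting 9 letters and 14 half steps from Eb gives a major ninth.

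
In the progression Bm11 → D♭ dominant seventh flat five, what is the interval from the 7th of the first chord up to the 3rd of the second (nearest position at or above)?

Bm11 has A as its 7th, and D♭ dominant seventh flat five has F as its 3rd.
6 letter names make it a sixth; at 8 semitones (a half step narrower than major) the quality is minor.

minor 6th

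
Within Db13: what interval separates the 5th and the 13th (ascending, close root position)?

Db13: Db F Ab Cb Eb Bb.
5th = Ab; 13th = Bb.
Counting 9 letters and 14 half steps from Ab gives a major ninth.

M9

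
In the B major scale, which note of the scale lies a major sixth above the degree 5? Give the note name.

D#

The scale is B C# D# E F# G# A#.
The degree 5 is F#; a major sixth above that is D# — scale degree 3.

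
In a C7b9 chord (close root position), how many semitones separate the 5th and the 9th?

The chord tones of C7b9 are C, E, G, Bb, Db.
G to Db is a diminished fifth: 6 semitones.

6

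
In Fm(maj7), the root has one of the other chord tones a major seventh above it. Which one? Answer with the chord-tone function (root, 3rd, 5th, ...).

FmM7: F Ab C E.
The root is F. A major seventh above F is E.
E is the chord's 7th.

7th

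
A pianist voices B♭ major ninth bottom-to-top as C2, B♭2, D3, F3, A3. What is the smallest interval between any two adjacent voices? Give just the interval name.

minor 3rd

Adjacent intervals: C2→B♭2 = minor seventh; B♭2→D3 = major third; D3→F3 = minor third; F3→A3 = major third.
The smallest is D3 to F3, a minor third (3 semitones).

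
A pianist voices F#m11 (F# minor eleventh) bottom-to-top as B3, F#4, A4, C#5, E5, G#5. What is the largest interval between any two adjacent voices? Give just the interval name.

Adjacent intervals: B3→F#4 = perfect fifth; F#4→A4 = minor third; A4→C#5 = major third; C#5→E5 = minor third; E5→G#5 = major third.
The largest is B3 to F#4, a perfect fifth (7 semitones).

perfect fifth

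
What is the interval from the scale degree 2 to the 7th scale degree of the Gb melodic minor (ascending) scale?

Spelling the Gb melodic minor (ascending) scale: Gb Ab Bbb Cb Db Eb F.
Scale degree 2 = Ab; scale degree 7 = F.
From Ab to F is 9 semitones, exactly the major sixth.

M6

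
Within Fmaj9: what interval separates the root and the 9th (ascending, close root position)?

The chord tones of Fmaj9 (F major ninth) are F-A-C-E-G.
The root is F and the 9th is G.
Counting 9 letters and 14 half steps from F gives a major ninth.

major ninth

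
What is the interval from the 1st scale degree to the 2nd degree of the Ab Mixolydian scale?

major second

The scale runs Ab Bb C Db Eb F Gb.
The 1st scale degree is Ab and the 2nd degree is Bb.
Ab up to Bb spans 2 letter names and 2 semitones — a major second.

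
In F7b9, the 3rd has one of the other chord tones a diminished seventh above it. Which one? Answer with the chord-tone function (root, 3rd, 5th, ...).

9th

F7b9: F, A, C, Eb, Gb.
The 3rd is A. A diminished seventh above A is Gb.
Gb is the chord's 9th.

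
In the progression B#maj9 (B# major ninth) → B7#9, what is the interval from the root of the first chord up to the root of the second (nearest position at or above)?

The root of B#maj9 (B# major ninth) is B#; the root of B7#9 is B.
B# up to B is 11 semitones, a half step narrower than a perfect octave, so the interval is diminished.

diminished octave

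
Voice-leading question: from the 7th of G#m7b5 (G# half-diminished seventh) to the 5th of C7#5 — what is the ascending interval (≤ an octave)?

G#m7b5 (G# half-diminished seventh) has F# as its 7th, and C7#5 has G# as its 5th.
Counting 2 letters and 2 half steps from F# gives a major second.

major second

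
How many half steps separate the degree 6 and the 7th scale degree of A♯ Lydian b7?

The scale is A♯ B♯ C𝄪 D𝄪 E♯ F𝄪 G♯.
F𝄪 up to G♯ is a minor second — 1 semitone.

1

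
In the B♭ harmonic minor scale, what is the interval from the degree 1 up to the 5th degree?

perfect fifth

Spelling the B♭ harmonic minor scale: B♭ C D♭ E♭ F G♭ A.
So we need the interval from B♭ up to F.
Counting 5 letters and 7 half steps from B♭ gives a perfect fifth.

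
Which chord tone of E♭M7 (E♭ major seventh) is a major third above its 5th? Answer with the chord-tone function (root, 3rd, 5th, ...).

The chord tones of E♭ major seventh are E♭-G-B♭-D.
The 5th is B♭. A major third above B♭ is D.
D is the chord's 7th.

7th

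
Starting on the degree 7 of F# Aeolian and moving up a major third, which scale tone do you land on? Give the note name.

G#

The scale is F# G# A B C# D E.
The degree 7 is E; a major third above that is G# — scale degree 2.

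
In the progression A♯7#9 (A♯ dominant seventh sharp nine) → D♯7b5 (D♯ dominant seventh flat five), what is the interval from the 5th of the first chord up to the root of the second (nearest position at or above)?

minor seventh

The 5th of A♯7#9 (A♯ dominant seventh sharp nine) is E♯; the root of D♯7b5 (D♯ dominant seventh flat five) is D♯.
7 letter names make it a seventh; at 10 semitones (a half step narrower than major) the quality is minor.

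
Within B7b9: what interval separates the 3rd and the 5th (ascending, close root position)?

minor third

Spelling the chord: B-D#-F#-A-C.
That puts D# below F#.
D# up to F# is 3 semitones, a half step narrower than a major third, so the interval is minor.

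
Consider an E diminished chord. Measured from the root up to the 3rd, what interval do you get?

minor 3rd

E° is spelled E, G, Bb.
The root is E and the 3rd is G.
From E to G: 3 semitones over a third = minor.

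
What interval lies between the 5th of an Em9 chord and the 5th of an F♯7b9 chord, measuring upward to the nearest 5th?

major second

Em9 has B as its 5th, and F♯7b9 has C♯ as its 5th.
B up to C♯ spans 2 letter names and 2 semitones — a major second.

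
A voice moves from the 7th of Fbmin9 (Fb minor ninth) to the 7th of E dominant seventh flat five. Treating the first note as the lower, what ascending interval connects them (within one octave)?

Fbmin9 (Fb minor ninth) has Ebb as its 7th, and E dominant seventh flat five has D as its 7th.
7 letter names make it a seventh; at 12 semitones (a half step wider than major) the quality is augmented.

augmented seventh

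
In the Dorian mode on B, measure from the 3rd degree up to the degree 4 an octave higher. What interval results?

B dorian: B C# D E F# G# A.
The 3rd degree is D and the 4th degree (up an octave) is E.
D up to E spans 9 letter names and 14 semitones — a major ninth.

major 9th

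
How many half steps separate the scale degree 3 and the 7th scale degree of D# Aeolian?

7

The scale is D# E# F# G# A# B C#.
F# up to C# is a perfect fifth — 7 semitones.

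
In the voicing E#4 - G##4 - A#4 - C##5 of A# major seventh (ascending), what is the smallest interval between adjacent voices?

minor 2nd

Adjacent intervals: E#4→G##4 = major third; G##4→A#4 = minor second; A#4→C##5 = major third.
The smallest is G##4 to A#4, a minor second (1 semitone).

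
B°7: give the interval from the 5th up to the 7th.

minor 3rd

Bdim7: B–D–F–Ab.
5th = F; 7th = Ab.
From F to Ab: 3 semitones over a third = minor.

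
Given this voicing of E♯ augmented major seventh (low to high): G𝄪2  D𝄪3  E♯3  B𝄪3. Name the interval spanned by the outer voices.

The outer voices are G𝄪2 and B𝄪3.
G𝄪 up to B𝄪 spans 10 letter names and 16 semitones — a major tenth.

major tenth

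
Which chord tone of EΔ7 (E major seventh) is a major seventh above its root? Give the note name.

The chord tones of EM7 are E–G#–B–D#.
The root is E. A major seventh above E is D#.
D# is the chord's 7th.

D#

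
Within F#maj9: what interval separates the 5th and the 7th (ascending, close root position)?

major third

F# major ninth is spelled F#–A#–C#–E#–G#.
That puts C# below E#.
From C# to E# is 4 semitones, exactly the major third.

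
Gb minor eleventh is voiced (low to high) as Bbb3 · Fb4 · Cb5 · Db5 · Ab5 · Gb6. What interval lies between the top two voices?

minor seventh

Those voices are Ab5 and Gb6.
7 letter names make it a seventh; at 10 semitones (a half step narrower than major) the quality is minor.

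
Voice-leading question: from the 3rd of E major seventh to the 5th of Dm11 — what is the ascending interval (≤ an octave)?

minor 2nd

E major seventh has G# as its 3rd, and Dm11 has A as its 5th.
G# up to A is 1 semitone, a half step narrower than a major second, so the interval is minor.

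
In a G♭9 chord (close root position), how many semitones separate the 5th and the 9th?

Spelling the chord: G♭, B♭, D♭, F♭, A♭.
D♭ to A♭ is a perfect fifth: 7 semitones.

7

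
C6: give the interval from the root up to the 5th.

C6 (C major sixth) is spelled C–E–G–A.
The root is C and the 5th is G.
From C to G is 7 semitones, exactly the perfect fifth.

perfect 5th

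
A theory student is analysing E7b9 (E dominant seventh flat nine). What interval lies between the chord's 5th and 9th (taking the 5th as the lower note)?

diminished fifth

The chord tones of E dominant seventh flat nine are E G# B D F.
That puts B below F.
B up to F is 6 semitones, a half step narrower than a perfect fifth, so the interval is diminished.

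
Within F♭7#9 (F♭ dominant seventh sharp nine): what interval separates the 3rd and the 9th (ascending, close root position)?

Spelling the chord: F♭, A♭, C♭, E𝄫, G.
3rd = A♭; 9th = G.
Counting 7 letters and 11 half steps from A♭ gives a major seventh.

major seventh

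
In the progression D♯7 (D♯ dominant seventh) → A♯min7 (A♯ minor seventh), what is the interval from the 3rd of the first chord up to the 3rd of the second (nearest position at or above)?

D♯7 (D♯ dominant seventh) has F𝄪 as its 3rd, and A♯min7 (A♯ minor seventh) has C♯ as its 3rd.
F𝄪 up to C♯ is 6 semitones, a half step narrower than a perfect fifth, so the interval is diminished.

d5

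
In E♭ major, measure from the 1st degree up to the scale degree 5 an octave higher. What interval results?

The scale runs E♭ F G A♭ B♭ C D.
So we need the interval from E♭ up to B♭.
From E♭ to B♭ is 19 semitones, exactly the perfect twelfth.

perfect twelfth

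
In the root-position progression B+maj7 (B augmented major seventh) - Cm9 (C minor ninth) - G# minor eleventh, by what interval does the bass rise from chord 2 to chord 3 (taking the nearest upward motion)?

augmented fifth

The roots are C and G#.
5 letter names make it a fifth; at 8 semitones (a half step wider than perfect) the quality is augmented.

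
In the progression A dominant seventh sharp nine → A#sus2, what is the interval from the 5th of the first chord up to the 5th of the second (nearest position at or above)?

augmented unison

A dominant seventh sharp nine has E as its 5th, and A#sus2 has E# as its 5th.
1 letter names make it a unison; at 1 semitone (a half step wider than perfect) the quality is augmented.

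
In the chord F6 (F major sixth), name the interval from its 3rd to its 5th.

minor 3rd

The chord tones of F6 are F, A, C, D.
3rd = A; 5th = C.
From A to C: 3 semitones over a third = minor.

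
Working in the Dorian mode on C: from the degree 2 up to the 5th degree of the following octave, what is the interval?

C dorian: C D Eb F G A Bb.
The degree 2 is D and the scale degree 5 (up an octave) is G.
Counting 11 letters and 17 half steps from D gives a perfect eleventh.

perfect 11th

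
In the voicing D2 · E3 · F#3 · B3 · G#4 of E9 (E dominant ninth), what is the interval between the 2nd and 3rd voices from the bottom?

M2

Those voices are E3 and F#3.
Counting 2 letters and 2 half steps from E gives a major second.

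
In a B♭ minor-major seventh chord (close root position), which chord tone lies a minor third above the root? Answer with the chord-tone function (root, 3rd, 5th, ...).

3rd

The chord tones of B♭m(maj7) (B♭ minor-major seventh) are B♭ D♭ F A.
The root is B♭. A minor third above B♭ is D♭.
D♭ is the chord's 3rd.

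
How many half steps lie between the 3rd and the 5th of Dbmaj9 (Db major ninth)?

Db major ninth is spelled Db–F–Ab–C–Eb.
F to Ab is a minor third: 3 semitones.

3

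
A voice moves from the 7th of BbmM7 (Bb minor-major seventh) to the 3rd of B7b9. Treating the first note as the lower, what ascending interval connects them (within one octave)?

The 7th of BbmM7 (Bb minor-major seventh) is A; the 3rd of B7b9 is D#.
A up to D# is 6 semitones, a half step wider than a perfect fourth, so the interval is augmented.

A4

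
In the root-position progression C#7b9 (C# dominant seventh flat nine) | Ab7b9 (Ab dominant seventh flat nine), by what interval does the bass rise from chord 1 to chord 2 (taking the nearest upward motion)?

The roots are C# and Ab.
6 letter names make it a sixth; at 7 semitones (a whole step narrower than major) the quality is diminished.

diminished sixth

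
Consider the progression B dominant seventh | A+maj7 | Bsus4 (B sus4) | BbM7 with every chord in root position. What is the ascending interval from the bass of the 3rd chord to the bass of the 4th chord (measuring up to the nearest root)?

The roots are B and Bb.
8 letter names make it an octave; at 11 semitones (a half step narrower than perfect) the quality is diminished.

d8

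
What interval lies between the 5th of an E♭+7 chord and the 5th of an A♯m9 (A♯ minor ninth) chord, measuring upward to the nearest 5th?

The 5th of E♭+7 is B; the 5th of A♯m9 (A♯ minor ninth) is E♯.
B up to E♯ is 6 semitones, a half step wider than a perfect fourth, so the interval is augmented.

augmented fourth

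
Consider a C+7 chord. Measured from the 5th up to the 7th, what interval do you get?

diminished 3rd

Caug7 (C augmented seventh): C E G# Bb.
5th = G#; 7th = Bb.
G# up to Bb is 2 semitones, a whole step narrower than a major third, so the interval is diminished.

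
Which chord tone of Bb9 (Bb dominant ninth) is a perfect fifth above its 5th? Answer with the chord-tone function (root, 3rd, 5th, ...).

The chord tones of Bb dominant ninth are Bb-D-F-Ab-C.
The 5th is F. A perfect fifth above F is C.
C is the chord's 9th.

9th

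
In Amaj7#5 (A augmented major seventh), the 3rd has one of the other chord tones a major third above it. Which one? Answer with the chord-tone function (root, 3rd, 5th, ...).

A+maj7 is spelled A, C♯, E♯, G♯.
The 3rd is C♯. A major third above C♯ is E♯.
E♯ is the chord's 5th.

5th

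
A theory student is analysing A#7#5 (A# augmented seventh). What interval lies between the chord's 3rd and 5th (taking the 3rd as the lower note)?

major third

A#+7 (A# augmented seventh) is spelled A#–C##–E##–G#.
3rd = C##; 5th = E##.
From C## to E## is 4 semitones, exactly the major third.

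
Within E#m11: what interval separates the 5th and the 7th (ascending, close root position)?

E# minor eleventh is spelled E#-G#-B#-D#-F##-A#.
That puts B# below D#.
From B# to D#: 3 semitones over a third = minor.

m3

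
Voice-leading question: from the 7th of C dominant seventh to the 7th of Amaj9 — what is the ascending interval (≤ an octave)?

augmented 6th

C dominant seventh has Bb as its 7th, and Amaj9 has G# as its 7th.
From Bb to G#: 10 semitones over a sixth = augmented.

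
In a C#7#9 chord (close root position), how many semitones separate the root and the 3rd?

Spelling the chord: C#-E#-G#-B-D##.
C# to E# is a major third: 4 semitones.

4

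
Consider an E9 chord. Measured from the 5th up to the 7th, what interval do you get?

E dominant ninth: E, G#, B, D, F#.
The 5th is B and the 7th is D.
From B to D: 3 semitones over a third = minor.

minor third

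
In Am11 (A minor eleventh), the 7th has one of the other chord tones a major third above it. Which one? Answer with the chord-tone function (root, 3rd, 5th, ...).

A minor eleventh is spelled A C E G B D.
The 7th is G. A major third above G is B.
B is the chord's 9th.

9th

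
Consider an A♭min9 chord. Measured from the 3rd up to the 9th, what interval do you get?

major 7th

A♭m9 (A♭ minor ninth): A♭ C♭ E♭ G♭ B♭.
So we need the interval from C♭ up to B♭.
C♭ up to B♭ spans 7 letter names and 11 semitones — a major seventh.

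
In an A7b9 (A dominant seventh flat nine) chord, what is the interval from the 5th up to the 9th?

A7b9 is spelled A, C♯, E, G, B♭.
The 5th is E and the 9th is B♭.
E up to B♭ is 6 semitones, a half step narrower than a perfect fifth, so the interval is diminished.

d5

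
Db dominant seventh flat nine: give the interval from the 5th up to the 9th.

diminished fifth

Db dominant seventh flat nine: Db F Ab Cb Ebb.
5th = Ab; 9th = Ebb.
5 letter names make it a fifth; at 6 semitones (a half step narrower than perfect) the quality is diminished.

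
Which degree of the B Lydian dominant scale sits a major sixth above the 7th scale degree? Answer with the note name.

F#

The scale is B C# D# E# F# G# A.
The 7th scale degree is A; a major sixth above that is F# — scale degree 5.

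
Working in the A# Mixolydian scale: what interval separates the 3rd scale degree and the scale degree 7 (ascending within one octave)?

diminished fifth

Spelling the A# Mixolydian scale: A# B# C## D# E# F## G#.
So we need the interval from C## up to G#.
5 letter names make it a fifth; at 6 semitones (a half step narrower than perfect) the quality is diminished.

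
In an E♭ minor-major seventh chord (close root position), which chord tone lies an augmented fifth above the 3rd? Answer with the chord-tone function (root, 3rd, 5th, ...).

E♭m(maj7) (E♭ minor-major seventh): E♭ G♭ B♭ D.
The 3rd is G♭. An augmented fifth above G♭ is D.
D is the chord's 7th.

7th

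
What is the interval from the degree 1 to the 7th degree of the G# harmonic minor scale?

Spelling the G# harmonic minor scale: G# A# B C# D# E F##.
The degree 1 is G# and the 7th degree is F##.
G# up to F## spans 7 letter names and 11 semitones — a major seventh.

major seventh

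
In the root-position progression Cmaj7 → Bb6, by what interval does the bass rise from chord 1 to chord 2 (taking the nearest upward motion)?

m7

The roots are C and Bb.
C up to Bb is 10 semitones, a half step narrower than a major seventh, so the interval is minor.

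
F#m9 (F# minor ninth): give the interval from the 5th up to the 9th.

F#m9 is spelled F#, A, C#, E, G#.
The 5th is C# and the 9th is G#.
From C# to G# is 7 semitones, exactly the perfect fifth.

perfect 5th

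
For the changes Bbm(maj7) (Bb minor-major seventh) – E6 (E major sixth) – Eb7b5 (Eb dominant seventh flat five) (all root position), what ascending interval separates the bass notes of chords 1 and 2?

The roots are Bb and E.
4 letter names make it a fourth; at 6 semitones (a half step wider than perfect) the quality is augmented.

augmented fourth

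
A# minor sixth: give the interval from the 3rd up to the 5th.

major third

A#min6 is spelled A#–C#–E#–F##.
The 3rd is C# and the 5th is E#.
From C# to E# is 4 semitones, exactly the major third.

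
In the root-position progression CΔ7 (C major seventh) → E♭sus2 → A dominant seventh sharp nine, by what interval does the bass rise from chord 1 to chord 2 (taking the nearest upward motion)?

minor third

The roots are C and E♭.
3 letter names make it a third; at 3 semitones (a half step narrower than major) the quality is minor.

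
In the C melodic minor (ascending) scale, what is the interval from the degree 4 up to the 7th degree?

augmented 4th

The scale runs C D E♭ F G A B.
That puts F below B.
4 letter names make it a fourth; at 6 semitones (a half step wider than perfect) the quality is augmented.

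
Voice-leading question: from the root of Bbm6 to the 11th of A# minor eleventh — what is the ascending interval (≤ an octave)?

A3

Bbm6 has Bb as its root, and A# minor eleventh has D# as its 11th.
3 letter names make it a third; at 5 semitones (a half step wider than major) the quality is augmented.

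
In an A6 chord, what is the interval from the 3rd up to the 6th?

Spelling the chord: A, C#, E, F#.
3rd = C#; 6th = F#.
From C# to F# is 5 semitones, exactly the perfect fourth.

perfect 4th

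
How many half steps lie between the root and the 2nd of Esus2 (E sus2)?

2

Esus2 is spelled E, F♯, B.
E to F♯ is a major second: 2 semitones.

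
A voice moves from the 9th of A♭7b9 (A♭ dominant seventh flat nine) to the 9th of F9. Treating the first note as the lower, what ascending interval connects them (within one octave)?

The 9th of A♭7b9 (A♭ dominant seventh flat nine) is B𝄫; the 9th of F9 is G.
6 letter names make it a sixth; at 10 semitones (a half step wider than major) the quality is augmented.

A6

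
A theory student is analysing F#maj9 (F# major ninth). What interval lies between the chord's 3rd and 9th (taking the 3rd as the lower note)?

F#maj9 is spelled F#, A#, C#, E#, G#.
So we need the interval from A# up to G#.
From A# to G#: 10 semitones over a seventh = minor.

minor 7th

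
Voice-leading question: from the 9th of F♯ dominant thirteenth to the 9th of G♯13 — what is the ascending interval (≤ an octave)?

major second

F♯ dominant thirteenth has G♯ as its 9th, and G♯13 has A♯ as its 9th.
Counting 2 letters and 2 half steps from G♯ gives a major second.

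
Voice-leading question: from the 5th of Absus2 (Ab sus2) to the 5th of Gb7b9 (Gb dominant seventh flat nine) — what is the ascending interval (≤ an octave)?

Absus2 (Ab sus2) has Eb as its 5th, and Gb7b9 (Gb dominant seventh flat nine) has Db as its 5th.
Eb up to Db is 10 semitones, a half step narrower than a major seventh, so the interval is minor.

m7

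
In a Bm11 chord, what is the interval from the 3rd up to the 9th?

M7

The chord tones of B minor eleventh are B–D–F♯–A–C♯–E.
3rd = D; 9th = C♯.
D up to C♯ spans 7 letter names and 11 semitones — a major seventh.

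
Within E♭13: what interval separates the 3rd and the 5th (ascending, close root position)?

m3

The chord tones of E♭13 are E♭-G-B♭-D♭-F-C.
The 3rd is G and the 5th is B♭.
G up to B♭ is 3 semitones, a half step narrower than a major third, so the interval is minor.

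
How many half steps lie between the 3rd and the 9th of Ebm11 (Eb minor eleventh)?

The chord tones of Eb minor eleventh are Eb–Gb–Bb–Db–F–Ab.
Gb to F is a major seventh: 11 semitones.

11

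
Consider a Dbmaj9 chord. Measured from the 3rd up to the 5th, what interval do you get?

m3

Spelling the chord: Db–F–Ab–C–Eb.
So we need the interval from F up to Ab.
From F to Ab: 3 semitones over a third = minor.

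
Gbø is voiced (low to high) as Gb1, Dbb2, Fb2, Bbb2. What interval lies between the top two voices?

Those voices are Fb2 and Bbb2.
Fb up to Bbb spans 4 letter names and 5 semitones — a perfect fourth.

P4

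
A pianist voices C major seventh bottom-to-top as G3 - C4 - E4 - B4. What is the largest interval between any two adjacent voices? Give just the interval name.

perfect fifth

Adjacent intervals: G3→C4 = perfect fourth; C4→E4 = major third; E4→B4 = perfect fifth.
The largest is E4 to B4, a perfect fifth (7 semitones).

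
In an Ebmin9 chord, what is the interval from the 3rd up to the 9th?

M7

Eb minor ninth is spelled Eb-Gb-Bb-Db-F.
So we need the interval from Gb up to F.
From Gb to F is 11 semitones, exactly the major seventh.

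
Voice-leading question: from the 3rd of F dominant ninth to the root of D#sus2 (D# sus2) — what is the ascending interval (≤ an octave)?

F dominant ninth has A as its 3rd, and D#sus2 (D# sus2) has D# as its root.
A up to D# is 6 semitones, a half step wider than a perfect fourth, so the interval is augmented.

augmented fourth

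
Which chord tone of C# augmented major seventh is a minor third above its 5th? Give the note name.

Spelling the chord: C#, E#, G##, B#.
The 5th is G##. A minor third above G## is B#.
B# is the chord's 7th.

B#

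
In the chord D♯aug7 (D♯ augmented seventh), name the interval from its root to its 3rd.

major 3rd

D♯7#5: D♯, F𝄪, A𝄪, C♯.
Root = D♯; 3rd = F𝄪.
Counting 3 letters and 4 half steps from D♯ gives a major third.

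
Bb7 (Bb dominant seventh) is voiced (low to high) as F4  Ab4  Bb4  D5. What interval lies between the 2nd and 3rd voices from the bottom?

Those voices are Ab4 and Bb4.
From Ab to Bb is 2 semitones, exactly the major second.

major second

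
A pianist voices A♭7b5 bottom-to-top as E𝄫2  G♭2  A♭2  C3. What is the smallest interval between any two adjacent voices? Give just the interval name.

Adjacent intervals: E𝄫2→G♭2 = major third; G♭2→A♭2 = major second; A♭2→C3 = major third.
The smallest is G♭2 to A♭2, a major second (2 semitones).

major second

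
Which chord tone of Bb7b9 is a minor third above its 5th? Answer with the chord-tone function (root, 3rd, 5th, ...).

7th

The chord tones of Bb7b9 (Bb dominant seventh flat nine) are Bb–D–F–Ab–Cb.
The 5th is F. A minor third above F is Ab.
Ab is the chord's 7th.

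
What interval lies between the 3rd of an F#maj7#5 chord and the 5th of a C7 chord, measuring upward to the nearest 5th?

diminished 7th

The 3rd of F#maj7#5 is A#; the 5th of C7 is G.
A# up to G is 9 semitones, a whole step narrower than a major seventh, so the interval is diminished.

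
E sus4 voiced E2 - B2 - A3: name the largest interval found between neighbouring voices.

Adjacent intervals: E2→B2 = perfect fifth; B2→A3 = minor seventh.
The largest is B2 to A3, a minor seventh (10 semitones).

m7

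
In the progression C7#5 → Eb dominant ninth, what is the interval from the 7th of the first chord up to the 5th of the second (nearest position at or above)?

The 7th of C7#5 is Bb; the 5th of Eb dominant ninth is Bb.
Bb up to Bb spans 1 letter names and 0 semitones — a perfect unison.

P1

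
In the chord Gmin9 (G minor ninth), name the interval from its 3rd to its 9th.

Gmin9 (G minor ninth) is spelled G–B♭–D–F–A.
3rd = B♭; 9th = A.
Counting 7 letters and 11 half steps from B♭ gives a major seventh.

M7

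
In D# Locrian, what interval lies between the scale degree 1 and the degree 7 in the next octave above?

minor 14th

D# locrian: D# E F# G# A B C#.
That puts D# below C#.
D# up to C# is 22 semitones, a half step narrower than a major fourteenth, so the interval is minor.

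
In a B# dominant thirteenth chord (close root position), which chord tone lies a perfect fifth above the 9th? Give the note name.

Spelling the chord: B#–D##–F##–A#–C##–G##.
The 9th is C##. A perfect fifth above C## is G##.
G## is the chord's 13th.

G##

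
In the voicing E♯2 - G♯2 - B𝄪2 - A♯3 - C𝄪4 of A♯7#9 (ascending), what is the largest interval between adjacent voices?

Adjacent intervals: E♯2→G♯2 = minor third; G♯2→B𝄪2 = augmented third; B𝄪2→A♯3 = diminished seventh; A♯3→C𝄪4 = major third.
The largest is B𝄪2 to A♯3, a diminished seventh (9 semitones).

diminished 7th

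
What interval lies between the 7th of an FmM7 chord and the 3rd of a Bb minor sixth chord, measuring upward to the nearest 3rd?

The 7th of FmM7 is E; the 3rd of Bb minor sixth is Db.
7 letter names make it a seventh; at 9 semitones (a whole step narrower than major) the quality is diminished.

d7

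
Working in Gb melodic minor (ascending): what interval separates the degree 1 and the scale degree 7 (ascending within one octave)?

The scale runs Gb Ab Bbb Cb Db Eb F.
That puts Gb below F.
Counting 7 letters and 11 half steps from Gb gives a major seventh.

major seventh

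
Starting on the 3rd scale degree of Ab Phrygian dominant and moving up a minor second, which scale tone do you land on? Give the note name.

The scale is Ab Bbb C Db Eb Fb Gb.
The 3rd scale degree is C; a minor second above that is Db — scale degree 4.

Db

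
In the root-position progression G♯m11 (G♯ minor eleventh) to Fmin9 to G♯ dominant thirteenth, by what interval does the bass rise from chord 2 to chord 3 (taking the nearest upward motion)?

The roots are F and G♯.
From F to G♯: 3 semitones over a second = augmented.

augmented 2nd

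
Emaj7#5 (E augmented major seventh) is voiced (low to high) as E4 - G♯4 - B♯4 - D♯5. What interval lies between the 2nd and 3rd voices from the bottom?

major 3rd

Those voices are G♯4 and B♯4.
G♯ up to B♯ spans 3 letter names and 4 semitones — a major third.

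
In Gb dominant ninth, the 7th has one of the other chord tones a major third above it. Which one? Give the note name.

Gb9 (Gb dominant ninth) is spelled Gb, Bb, Db, Fb, Ab.
The 7th is Fb. A major third above Fb is Ab.
Ab is the chord's 9th.

Ab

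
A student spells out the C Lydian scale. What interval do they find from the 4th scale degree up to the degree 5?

m2

The scale runs C D E F♯ G A B.
4th scale degree = F♯; 5th scale degree = G.
F♯ up to G is 1 semitone, a half step narrower than a major second, so the interval is minor.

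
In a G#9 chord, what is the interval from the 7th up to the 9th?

The chord tones of G#9 are G# B# D# F# A#.
So we need the interval from F# up to A#.
F# up to A# spans 3 letter names and 4 semitones — a major third.

major third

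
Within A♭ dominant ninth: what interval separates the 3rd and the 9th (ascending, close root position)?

A♭9 (A♭ dominant ninth) is spelled A♭ C E♭ G♭ B♭.
3rd = C; 9th = B♭.
C up to B♭ is 10 semitones, a half step narrower than a major seventh, so the interval is minor.

m7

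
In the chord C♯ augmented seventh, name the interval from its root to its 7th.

minor seventh

The chord tones of C♯ augmented seventh are C♯, E♯, G𝄪, B.
The root is C♯ and the 7th is B.
From C♯ to B: 10 semitones over a seventh = minor.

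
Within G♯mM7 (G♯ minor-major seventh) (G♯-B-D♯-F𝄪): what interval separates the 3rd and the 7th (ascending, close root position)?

That puts B below F𝄪.
B up to F𝄪 is 8 semitones, a half step wider than a perfect fifth, so the interval is augmented.

augmented 5th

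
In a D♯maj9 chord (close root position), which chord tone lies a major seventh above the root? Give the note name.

C##

D♯maj9: D♯–F𝄪–A♯–C𝄪–E♯.
The root is D♯. A major seventh above D♯ is C𝄪.
C𝄪 is the chord's 7th.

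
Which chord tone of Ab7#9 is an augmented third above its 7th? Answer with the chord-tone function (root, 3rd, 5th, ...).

Ab7#9: Ab-C-Eb-Gb-B.
The 7th is Gb. An augmented third above Gb is B.
B is the chord's 9th.

9th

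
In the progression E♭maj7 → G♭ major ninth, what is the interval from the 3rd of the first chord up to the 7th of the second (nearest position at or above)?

minor seventh

E♭maj7 has G as its 3rd, and G♭ major ninth has F as its 7th.
From G to F: 10 semitones over a seventh = minor.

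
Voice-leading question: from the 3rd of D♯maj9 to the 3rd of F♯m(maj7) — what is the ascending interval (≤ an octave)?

D♯maj9 has F𝄪 as its 3rd, and F♯m(maj7) has A as its 3rd.
From F𝄪 to A: 2 semitones over a third = diminished.

diminished third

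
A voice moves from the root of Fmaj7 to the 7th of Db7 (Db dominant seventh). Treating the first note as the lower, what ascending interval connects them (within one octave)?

Fmaj7 has F as its root, and Db7 (Db dominant seventh) has Cb as its 7th.
F up to Cb is 6 semitones, a half step narrower than a perfect fifth, so the interval is diminished.

d5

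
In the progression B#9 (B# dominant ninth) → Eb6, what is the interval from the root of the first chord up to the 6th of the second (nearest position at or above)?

B#9 (B# dominant ninth) has B# as its root, and Eb6 has C as its 6th.
2 letter names make it a second; at 0 semitones (a whole step narrower than major) the quality is diminished.

diminished second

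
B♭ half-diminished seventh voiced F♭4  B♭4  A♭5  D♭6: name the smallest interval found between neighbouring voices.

Adjacent intervals: F♭4→B♭4 = augmented fourth; B♭4→A♭5 = minor seventh; A♭5→D♭6 = perfect fourth.
The smallest is A♭5 to D♭6, a perfect fourth (5 semitones).

perfect fourth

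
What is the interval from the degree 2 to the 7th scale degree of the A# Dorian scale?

A# dorian: A# B# C# D# E# F## G#.
That puts B# below G#.
6 letter names make it a sixth; at 8 semitones (a half step narrower than major) the quality is minor.

minor sixth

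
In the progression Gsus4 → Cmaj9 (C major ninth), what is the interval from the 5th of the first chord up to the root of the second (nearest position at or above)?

minor seventh

The 5th of Gsus4 is D; the root of Cmaj9 (C major ninth) is C.
7 letter names make it a seventh; at 10 semitones (a half step narrower than major) the quality is minor.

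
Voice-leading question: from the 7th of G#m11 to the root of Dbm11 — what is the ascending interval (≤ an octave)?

The 7th of G#m11 is F#; the root of Dbm11 is Db.
F# up to Db is 7 semitones, a whole step narrower than a major sixth, so the interval is diminished.

diminished sixth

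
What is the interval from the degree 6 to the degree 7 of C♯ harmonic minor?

A2

The scale runs C♯ D♯ E F♯ G♯ A B♯.
Degree 6 = A; 7th scale degree = B♯.
A up to B♯ is 3 semitones, a half step wider than a major second, so the interval is augmented.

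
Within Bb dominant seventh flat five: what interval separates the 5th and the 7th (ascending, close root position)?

The chord tones of Bb dominant seventh flat five are Bb D Fb Ab.
5th = Fb; 7th = Ab.
From Fb to Ab is 4 semitones, exactly the major third.

major 3rd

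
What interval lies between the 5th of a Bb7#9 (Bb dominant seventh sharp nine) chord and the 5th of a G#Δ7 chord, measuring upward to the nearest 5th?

A6

Bb7#9 (Bb dominant seventh sharp nine) has F as its 5th, and G#Δ7 has D# as its 5th.
F up to D# is 10 semitones, a half step wider than a major sixth, so the interval is augmented.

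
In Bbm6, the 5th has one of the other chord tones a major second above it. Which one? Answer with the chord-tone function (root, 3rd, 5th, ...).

Bbm6 is spelled Bb, Db, F, G.
The 5th is F. A major second above F is G.
G is the chord's 6th.

6th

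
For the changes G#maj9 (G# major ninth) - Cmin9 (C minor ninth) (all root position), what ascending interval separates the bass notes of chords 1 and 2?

d4

The roots are G# and C.
From G# to C: 4 semitones over a fourth = diminished.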